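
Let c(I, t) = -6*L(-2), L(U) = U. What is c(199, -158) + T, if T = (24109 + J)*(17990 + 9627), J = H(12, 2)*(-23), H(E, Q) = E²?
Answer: 574350761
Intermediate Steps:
J = -3312 (J = 12²*(-23) = 144*(-23) = -3312)
c(I, t) = 12 (c(I, t) = -6*(-2) = 12)
T = 574350749 (T = (24109 - 3312)*(17990 + 9627) = 20797*27617 = 574350749)
c(199, -158) + T = 12 + 574350749 = 574350761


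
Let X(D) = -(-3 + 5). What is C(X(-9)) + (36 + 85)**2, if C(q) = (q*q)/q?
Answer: 14639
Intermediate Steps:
X(D) = -2 (X(D) = -1*2 = -2)
C(q) = q (C(q) = q**2/q = q)
C(X(-9)) + (36 + 85)**2 = -2 + (36 + 85)**2 = -2 + 121**2 = -2 + 14641 = 14639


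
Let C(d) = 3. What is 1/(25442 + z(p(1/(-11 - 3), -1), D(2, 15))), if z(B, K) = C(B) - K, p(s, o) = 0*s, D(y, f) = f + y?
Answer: 1/25428 ≈ 3.9327e-5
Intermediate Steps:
p(s, o) = 0
z(B, K) = 3 - K
1/(25442 + z(p(1/(-11 - 3), -1), D(2, 15))) = 1/(25442 + (3 - (15 + 2))) = 1/(25442 + (3 - 1*17)) = 1/(25442 + (3 - 17)) = 1/(25442 - 14) = 1/25428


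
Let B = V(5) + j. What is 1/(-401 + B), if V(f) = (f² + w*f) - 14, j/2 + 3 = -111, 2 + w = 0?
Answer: -1/628 ≈ -0.0015924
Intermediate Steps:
w = -2 (w = -2 + 0 = -2)
j = -228 (j = -6 + 2*(-111) = -6 - 222 = -228)
V(f) = -14 + f² - 2*f (V(f) = (f² - 2*f) - 14 = -14 + f² - 2*f)
B = -227 (B = (-14 + 5² - 2*5) - 228 = (-14 + 25 - 10) - 228 = 1 - 228 = -227)
1/(-401 + B) = 1/(-401 - 227) = 1/(-628) = -1/628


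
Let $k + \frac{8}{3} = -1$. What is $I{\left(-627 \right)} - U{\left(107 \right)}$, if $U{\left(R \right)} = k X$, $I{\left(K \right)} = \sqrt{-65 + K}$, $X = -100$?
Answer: $- \frac{1100}{3} + 2 i \sqrt{173} \approx -366.67 + 26.306 i$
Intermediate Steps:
$k = - \frac{11}{3}$ ($k = - \frac{8}{3} - 1 = - \frac{11}{3} \approx -3.6667$)
$U{\left(R \right)} = \frac{1100}{3}$ ($U{\left(R \right)} = \left(- \frac{11}{3}\right) \left(-100\right) = \frac{1100}{3}$)
$I{\left(-627 \right)} - U{\left(107 \right)} = \sqrt{-65 - 627} - \frac{1100}{3} = \sqrt{-692} - \frac{1100}{3} = 2 i \sqrt{173} - \frac{1100}{3} = - \frac{1100}{3} + 2 i \sqrt{173}$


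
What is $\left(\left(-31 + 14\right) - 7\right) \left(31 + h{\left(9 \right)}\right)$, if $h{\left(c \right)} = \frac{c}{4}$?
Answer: $-798$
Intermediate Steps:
$h{\left(c \right)} = \frac{c}{4}$ ($h{\left(c \right)} = c \frac{1}{4} = \frac{c}{4}$)
$\left(\left(-31 + 14\right) - 7\right) \left(31 + h{\left(9 \right)}\right) = \left(\left(-31 + 14\right) - 7\right) \left(31 + \frac{1}{4} \cdot 9\right) = \left(-17 - 7\right) \left(31 + \frac{9}{4}\right) = \left(-24\right) \frac{133}{4} = -798$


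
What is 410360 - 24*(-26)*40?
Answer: 435320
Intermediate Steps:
410360 - 24*(-26)*40 = 410360 - (-624)*40 = 410360 - 1*(-24960) = 410360 + 24960 = 435320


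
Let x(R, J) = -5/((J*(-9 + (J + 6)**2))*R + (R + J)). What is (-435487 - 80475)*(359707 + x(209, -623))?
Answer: -4599715898320152709563/24783600587 ≈ -1.8560e+11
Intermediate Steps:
x(R, J) = -5/(J + R + J*R*(-9 + (6 + J)**2)) (x(R, J) = -5/((J*(-9 + (6 + J)**2))*R + (J + R)) = -5/(J*R*(-9 + (6 + J)**2) + (J + R)) = -5/(J + R + J*R*(-9 + (6 + J)**2)))
(-435487 - 80475)*(359707 + x(209, -623)) = (-435487 - 80475)*(359707 - 5/(-623 + 209 - 9*(-623)*209 - 623*209*(6 - 623)**2)) = -515962*(359707 - 5/(-623 + 209 + 1171863 - 623*209*(-617)**2)) = -515962*(359707 - 5/(-623 + 209 + 1171863 - 623*209*380689)) = -515962*(359707 - 5/(-623 + 209 + 1171863 - 49568372623)) = -515962*(359707 - 5/(-49567201174)) = -515962*(359707 - 5*(-1/49567201174)) = -515962*(359707 + 5/49567201174) = -515962*17829669232696023/49567201174 = -4599715898320152709563/24783600587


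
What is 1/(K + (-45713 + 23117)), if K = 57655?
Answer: 1/35059 ≈ 2.8523e-5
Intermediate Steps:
1/(K + (-45713 + 23117)) = 1/(57655 + (-45713 + 23117)) = 1/(57655 - 22596) = 1/35059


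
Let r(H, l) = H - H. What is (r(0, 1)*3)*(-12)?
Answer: 0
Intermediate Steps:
r(H, l) = 0
(r(0, 1)*3)*(-12) = (0*3)*(-12) = 0*(-12) = 0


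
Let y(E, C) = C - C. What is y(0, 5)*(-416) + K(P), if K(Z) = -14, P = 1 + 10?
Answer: -14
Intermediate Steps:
P = 11
y(E, C) = 0
y(0, 5)*(-416) + K(P) = 0*(-416) - 14 = 0 - 14 = -14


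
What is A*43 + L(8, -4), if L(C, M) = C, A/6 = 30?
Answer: 7748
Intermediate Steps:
A = 180 (A = 6*30 = 180)
A*43 + L(8, -4) = 180*43 + 8 = 7740 + 8 = 7748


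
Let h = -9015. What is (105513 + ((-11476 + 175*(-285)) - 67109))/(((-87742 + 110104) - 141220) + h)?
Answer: 22947/127873 ≈ 0.17945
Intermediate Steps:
(105513 + ((-11476 + 175*(-285)) - 67109))/(((-87742 + 110104) - 141220) + h) = (105513 + ((-11476 + 175*(-285)) - 67109))/(((-87742 + 110104) - 141220) - 9015) = (105513 + ((-11476 - 49875) - 67109))/((22362 - 141220) - 9015) = (105513 + (-61351 - 67109))/(-118858 - 9015) = (105513 - 128460)/(-127873) = -22947*(-1/127873) = 22947/127873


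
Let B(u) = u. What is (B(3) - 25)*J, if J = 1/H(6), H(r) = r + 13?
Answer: -22/19 ≈ -1.1579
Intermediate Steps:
H(r) = 13 + r
J = 1/19 (J = 1/(13 + 6) = 1/19 ≈ 0.052632)
(B(3) - 25)*J = (3 - 25)*(1/19) = -22*1/19 = -22/19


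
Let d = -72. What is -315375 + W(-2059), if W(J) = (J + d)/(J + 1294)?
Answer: -241259744/765 ≈ -3.1537e+5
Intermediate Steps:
W(J) = (-72 + J)/(1294 + J) (W(J) = (J - 72)/(J + 1294) = (-72 + J)/(1294 + J))
-315375 + W(-2059) = -315375 + (-72 - 2059)/(1294 - 2059) = -315375 - 2131/(-765) = -315375 - 1/765*(-2131) = -315375 + 2131/765 = -241259744/765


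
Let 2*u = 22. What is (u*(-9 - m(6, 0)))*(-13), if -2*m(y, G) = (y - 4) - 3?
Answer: 2717/2 ≈ 1358.5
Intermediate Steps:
u = 11 (u = (½)*22 = 11)
m(y, G) = 7/2 - y/2 (m(y, G) = -((y - 4) - 3)/2 = -((-4 + y) - 3)/2 = -(-7 + y)/2 = 7/2 - y/2)
(u*(-9 - m(6, 0)))*(-13) = (11*(-9 - (7/2 - ½*6)))*(-13) = (11*(-9 - (7/2 - 3)))*(-13) = (11*(-9 - 1*½))*(-13) = (11*(-9 - ½))*(-13) = (11*(-19/2))*(-13) = -209/2*(-13) = 2717/2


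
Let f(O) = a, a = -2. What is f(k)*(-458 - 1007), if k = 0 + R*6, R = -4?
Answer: 2930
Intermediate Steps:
k = -24 (k = 0 - 4*6 = 0 - 24 = -24)
f(O) = -2
f(k)*(-458 - 1007) = -2*(-458 - 1007) = -2*(-1465) = 2930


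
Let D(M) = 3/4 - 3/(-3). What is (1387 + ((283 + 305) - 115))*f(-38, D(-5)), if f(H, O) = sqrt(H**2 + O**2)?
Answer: 6045*sqrt(137) ≈ 70755.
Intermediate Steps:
D(M) = 7/4 (D(M) = 3*(1/4) - 3*(-1/3) = 3/4 + 1 = 7/4)
(1387 + ((283 + 305) - 115))*f(-38, D(-5)) = (1387 + ((283 + 305) - 115))*sqrt((-38)**2 + (7/4)**2) = (1387 + (588 - 115))*sqrt(1444 + 49/16) = (1387 + 473)*sqrt(23153/16) = 1860*(13*sqrt(137)/4) = 6045*sqrt(137)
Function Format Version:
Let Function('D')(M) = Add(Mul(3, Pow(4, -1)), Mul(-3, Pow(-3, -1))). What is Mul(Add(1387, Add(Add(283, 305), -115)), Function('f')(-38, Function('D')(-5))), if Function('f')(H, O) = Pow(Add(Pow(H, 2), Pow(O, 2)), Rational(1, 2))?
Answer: Mul(6045, Pow(137, Rational(1, 2))) ≈ 70755.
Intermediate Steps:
Function('D')(M) = Rational(7, 4) (Function('D')(M) = Add(Mul(3, Rational(1, 4)), Mul(-3, Rational(-1, 3))) = Add(Rational(3, 4), 1) = Rational(7, 4))
Mul(Add(1387, Add(Add(283, 305), -115)), Function('f')(-38, Function('D')(-5))) = Mul(Add(1387, Add(Add(283, 305), -115)), Pow(Add(Pow(-38, 2), Pow(Rational(7, 4), 2)), Rational(1, 2))) = Mul(Add(1387, Add(588, -115)), Pow(Add(1444, Rational(49, 16)), Rational(1, 2))) = Mul(Add(1387, 473), Pow(Rational(23153, 16), Rational(1, 2))) = Mul(1860, Mul(Rational(13, 4), Pow(137, Rational(1, 2)))) = Mul(6045, Pow(137, Rational(1, 2)))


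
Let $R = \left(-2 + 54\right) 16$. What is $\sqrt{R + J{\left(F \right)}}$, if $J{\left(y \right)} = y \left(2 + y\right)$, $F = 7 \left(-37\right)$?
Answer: $\sqrt{67395} \approx 259.61$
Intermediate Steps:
$F = -259$
$R = 832$ ($R = 52 \cdot 16 = 832$)
$\sqrt{R + J{\left(F \right)}} = \sqrt{832 - 259 \left(2 - 259\right)} = \sqrt{832 - -66563} = \sqrt{832 + 66563} = \sqrt{67395}$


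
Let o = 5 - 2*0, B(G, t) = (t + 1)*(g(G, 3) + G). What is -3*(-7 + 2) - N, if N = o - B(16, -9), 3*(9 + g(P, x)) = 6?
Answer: -62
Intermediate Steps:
g(P, x) = -7 (g(P, x) = -9 + (⅓)*6 = -9 + 2 = -7)
B(G, t) = (1 + t)*(-7 + G) (B(G, t) = (t + 1)*(-7 + G) = (1 + t)*(-7 + G))
o = 5 (o = 5 + 0 = 5)
N = 77 (N = 5 - (-7 + 16 - 7*(-9) + 16*(-9)) = 5 - (-7 + 16 + 63 - 144) = 5 - 1*(-72) = 5 + 72 = 77)
-3*(-7 + 2) - N = -3*(-7 + 2) - 1*77 = -3*(-5) - 77 = 15 - 77 = -62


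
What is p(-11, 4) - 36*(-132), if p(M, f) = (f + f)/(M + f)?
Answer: 33256/7 ≈ 4750.9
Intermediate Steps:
p(M, f) = 2*f/(M + f) (p(M, f) = (2*f)/(M + f) = 2*f/(M + f))
p(-11, 4) - 36*(-132) = 2*4/(-11 + 4) - 36*(-132) = 2*4/(-7) + 4752 = 2*4*(-1/7) + 4752 = -8/7 + 4752 = 33256/7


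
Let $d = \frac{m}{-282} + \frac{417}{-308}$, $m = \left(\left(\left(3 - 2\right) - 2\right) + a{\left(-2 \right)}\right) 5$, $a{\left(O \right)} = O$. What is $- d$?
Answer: $\frac{18829}{14476} \approx 1.3007$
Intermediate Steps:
$m = -15$ ($m = \left(\left(\left(3 - 2\right) - 2\right) - 2\right) 5 = \left(\left(1 - 2\right) - 2\right) 5 = \left(-1 - 2\right) 5 = \left(-3\right) 5 = -15$)
$d = - \frac{18829}{14476}$ ($d = - \frac{15}{-282} + \frac{417}{-308} = \left(-15\right) \left(- \frac{1}{282}\right) + 417 \left(- \frac{1}{308}\right) = \frac{5}{94} - \frac{417}{308} = - \frac{18829}{14476} \approx -1.3007$)
$- d = \left(-1\right) \left(- \frac{18829}{14476}\right) = \frac{18829}{14476}$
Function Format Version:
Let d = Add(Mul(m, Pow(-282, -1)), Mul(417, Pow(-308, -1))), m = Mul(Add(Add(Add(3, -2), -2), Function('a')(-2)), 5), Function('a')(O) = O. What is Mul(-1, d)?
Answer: Rational(18829, 14476) ≈ 1.3007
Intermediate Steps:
m = -15 (m = Mul(Add(Add(Add(3, -2), -2), -2), 5) = Mul(Add(Add(1, -2), -2), 5) = Mul(Add(-1, -2), 5) = Mul(-3, 5) = -15)
d = Rational(-18829, 14476) (d = Add(Mul(-15, Pow(-282, -1)), Mul(417, Pow(-308, -1))) = Add(Mul(-15, Rational(-1, 282)), Mul(417, Rational(-1, 308))) = Add(Rational(5, 94), Rational(-417, 308)) = Rational(-18829, 14476) ≈ -1.3007)
Mul(-1, d) = Mul(-1, Rational(-18829, 14476)) = Rational(18829, 14476)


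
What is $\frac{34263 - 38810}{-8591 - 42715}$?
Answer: $\frac{4547}{51306} \approx 0.088625$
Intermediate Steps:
$\frac{34263 - 38810}{-8591 - 42715} = - \frac{4547}{-51306} = \left(-4547\right) \left(- \frac{1}{51306}\right) = \frac{4547}{51306}$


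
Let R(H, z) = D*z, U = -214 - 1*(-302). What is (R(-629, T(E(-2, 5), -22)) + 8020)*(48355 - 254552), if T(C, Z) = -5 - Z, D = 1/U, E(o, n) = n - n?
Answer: -145529100069/88 ≈ -1.6537e+9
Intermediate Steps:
E(o, n) = 0
U = 88 (U = -214 + 302 = 88)
D = 1/88 ≈ 0.011364
R(H, z) = z/88
(R(-629, T(E(-2, 5), -22)) + 8020)*(48355 - 254552) = ((-5 - 1*(-22))/88 + 8020)*(48355 - 254552) = ((-5 + 22)/88 + 8020)*(-206197) = ((1/88)*17 + 8020)*(-206197) = (17/88 + 8020)*(-206197) = (705777/88)*(-206197) = -145529100069/88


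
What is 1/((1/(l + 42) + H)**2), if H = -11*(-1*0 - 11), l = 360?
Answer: 161604/2366141449 ≈ 6.8299e-5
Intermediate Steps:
H = 121 (H = -11*(0 - 11) = -11*(-11) = 121)
1/((1/(l + 42) + H)**2) = 1/((1/(360 + 42) + 121)**2) = 1/((1/402 + 121)**2) = 1/((48643/402)**2) = 1/(2366141449/161604) = 161604/2366141449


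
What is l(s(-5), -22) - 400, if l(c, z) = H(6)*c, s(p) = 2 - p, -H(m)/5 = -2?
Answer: -330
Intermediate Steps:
H(m) = 10 (H(m) = -5*(-2) = 10)
l(c, z) = 10*c
l(s(-5), -22) - 400 = 10*(2 - 1*(-5)) - 400 = 10*(2 + 5) - 400 = 10*7 - 400 = 70 - 400 = -330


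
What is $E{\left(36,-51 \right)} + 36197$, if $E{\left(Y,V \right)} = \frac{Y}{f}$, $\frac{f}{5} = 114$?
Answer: $\frac{3438721}{95} \approx 36197.0$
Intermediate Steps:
$f = 570$ ($f = 5 \cdot 114 = 570$)
$E{\left(Y,V \right)} = \frac{Y}{570}$
$E{\left(36,-51 \right)} + 36197 = \frac{1}{570} \cdot 36 + 36197 = \frac{6}{95} + 36197 = \frac{3438721}{95}$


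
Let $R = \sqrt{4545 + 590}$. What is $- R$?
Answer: $- \sqrt{5135} \approx -71.659$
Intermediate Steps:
$R = \sqrt{5135} \approx 71.659$
$- R = - \sqrt{5135}$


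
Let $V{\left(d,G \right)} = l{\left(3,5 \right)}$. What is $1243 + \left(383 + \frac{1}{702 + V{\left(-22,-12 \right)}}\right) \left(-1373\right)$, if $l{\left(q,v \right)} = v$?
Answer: $- \frac{370904885}{707} \approx -5.2462 \cdot 10^{5}$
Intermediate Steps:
$V{\left(d,G \right)} = 5$
$1243 + \left(383 + \frac{1}{702 + V{\left(-22,-12 \right)}}\right) \left(-1373\right) = 1243 + \left(383 + \frac{1}{702 + 5}\right) \left(-1373\right) = 1243 + \left(383 + \frac{1}{707}\right) \left(-1373\right) = 1243 + \frac{270782}{707} \left(-1373\right) = 1243 - \frac{371783686}{707} = - \frac{370904885}{707}$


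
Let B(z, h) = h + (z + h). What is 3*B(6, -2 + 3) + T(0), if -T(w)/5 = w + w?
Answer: 24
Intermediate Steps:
T(w) = -10*w (T(w) = -5*(w + w) = -10*w)
B(z, h) = z + 2*h (B(z, h) = h + (h + z) = z + 2*h)
3*B(6, -2 + 3) + T(0) = 3*(6 + 2*(-2 + 3)) - 10*0 = 3*(6 + 2*1) + 0 = 3*(6 + 2) + 0 = 3*8 + 0 = 24 + 0 = 24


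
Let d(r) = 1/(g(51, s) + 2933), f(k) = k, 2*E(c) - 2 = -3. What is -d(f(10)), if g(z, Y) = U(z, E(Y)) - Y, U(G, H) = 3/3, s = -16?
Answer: -1/2950 ≈ -0.00033898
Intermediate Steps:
E(c) = -1/2 (E(c) = 1 + (1/2)*(-3) = 1 - 3/2 = -1/2)
U(G, H) = 1 (U(G, H) = 3*(1/3) = 1)
g(z, Y) = 1 - Y
d(r) = 1/2950 (d(r) = 1/((1 - 1*(-16)) + 2933) = 1/((1 + 16) + 2933) = 1/(17 + 2933) = 1/2950)
-d(f(10)) = -1*1/2950 = -1/2950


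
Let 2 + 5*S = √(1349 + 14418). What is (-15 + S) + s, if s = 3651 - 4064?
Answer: -2142/5 + √15767/5 ≈ -403.29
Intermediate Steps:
s = -413
S = -⅖ + √15767/5 (S = -⅖ + √(1349 + 14418)/5 = -⅖ + √15767/5 ≈ 24.713)
(-15 + S) + s = (-15 + (-⅖ + √15767/5)) - 413 = (-77/5 + √15767/5) - 413 = -2142/5 + √15767/5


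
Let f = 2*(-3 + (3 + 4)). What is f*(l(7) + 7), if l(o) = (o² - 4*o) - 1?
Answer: 216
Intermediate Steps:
l(o) = -1 + o² - 4*o
f = 8 (f = 2*(-3 + 7) = 2*4 = 8)
f*(l(7) + 7) = 8*((-1 + 7² - 4*7) + 7) = 8*((-1 + 49 - 28) + 7) = 8*(20 + 7) = 8*27 = 216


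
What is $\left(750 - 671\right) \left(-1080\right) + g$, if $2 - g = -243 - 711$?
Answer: $-84364$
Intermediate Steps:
$g = 956$ ($g = 2 - \left(-243 - 711\right) = 2 - -954 = 2 + 954 = 956$)
$\left(750 - 671\right) \left(-1080\right) + g = \left(750 - 671\right) \left(-1080\right) + 956 = 79 \left(-1080\right) + 956 = -85320 + 956 = -84364$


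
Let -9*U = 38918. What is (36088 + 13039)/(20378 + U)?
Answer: 442143/144484 ≈ 3.0602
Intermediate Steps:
U = -38918/9 (U = -1/9*38918 = -38918/9 ≈ -4324.2)
(36088 + 13039)/(20378 + U) = (36088 + 13039)/(20378 - 38918/9) = 49127/(144484/9) = 49127*(9/144484) = 442143/144484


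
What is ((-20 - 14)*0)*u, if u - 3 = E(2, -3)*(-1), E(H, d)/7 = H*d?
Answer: 0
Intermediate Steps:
E(H, d) = 7*H*d (E(H, d) = 7*(H*d) = 7*H*d)
u = 45 (u = 3 + (7*2*(-3))*(-1) = 3 - 42*(-1) = 3 + 42 = 45)
((-20 - 14)*0)*u = ((-20 - 14)*0)*45 = -34*0*45 = 0*45 = 0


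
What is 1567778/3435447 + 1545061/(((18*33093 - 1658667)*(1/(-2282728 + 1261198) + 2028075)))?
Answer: 187530558654539882276/410933376356589437889 ≈ 0.45635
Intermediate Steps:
1567778/3435447 + 1545061/(((18*33093 - 1658667)*(1/(-2282728 + 1261198) + 2028075))) = 1567778*(1/3435447) + 1545061/(((595674 - 1658667)*(1/(-1021530) + 2028075))) = 1567778/3435447 + 1545061/((-1062993*(-1/1021530 + 2028075))) = 1567778/3435447 + 1545061/((-1062993*2071739454749/1021530)) = 1567778/3435447 + 1545061/(-43181265455333407/20030) = 1567778/3435447 + 1545061*(-20030/43181265455333407) = 1567778/3435447 - 1628819570/2272698181859653 = 187530558654539882276/410933376356589437889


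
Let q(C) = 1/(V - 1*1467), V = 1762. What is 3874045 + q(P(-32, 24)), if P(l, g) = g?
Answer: 1142843276/295 ≈ 3.8740e+6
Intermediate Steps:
q(C) = 1/295 (q(C) = 1/(1762 - 1*1467) = 1/(1762 - 1467) = 1/295)
3874045 + q(P(-32, 24)) = 3874045 + 1/295 = 1142843276/295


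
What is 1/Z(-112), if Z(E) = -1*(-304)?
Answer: 1/304 ≈ 0.0032895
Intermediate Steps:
Z(E) = 304
1/Z(-112) = 1/304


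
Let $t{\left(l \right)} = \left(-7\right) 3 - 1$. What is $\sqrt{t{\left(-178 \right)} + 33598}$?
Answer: $2 \sqrt{8394} \approx 183.24$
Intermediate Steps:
$t{\left(l \right)} = -22$ ($t{\left(l \right)} = -21 - 1 = -22$)
$\sqrt{t{\left(-178 \right)} + 33598} = \sqrt{-22 + 33598} = \sqrt{33576} = 2 \sqrt{8394}$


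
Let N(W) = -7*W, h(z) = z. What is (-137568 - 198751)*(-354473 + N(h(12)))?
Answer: 119244255683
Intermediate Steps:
(-137568 - 198751)*(-354473 + N(h(12))) = (-137568 - 198751)*(-354473 - 7*12) = -336319*(-354473 - 84) = -336319*(-354557) = 119244255683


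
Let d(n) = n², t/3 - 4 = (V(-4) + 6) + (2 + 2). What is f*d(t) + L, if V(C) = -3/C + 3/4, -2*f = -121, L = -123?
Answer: 1045545/8 ≈ 1.3069e+5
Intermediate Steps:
f = 121/2 (f = -½*(-121) = 121/2 ≈ 60.500)
V(C) = ¾ - 3/C (V(C) = -3/C + 3*(¼) = -3/C + ¾ = ¾ - 3/C)
t = 93/2 (t = 12 + 3*(((¾ - 3/(-4)) + 6) + (2 + 2)) = 12 + 3*(((¾ - 3*(-¼)) + 6) + 4) = 12 + 3*(((¾ + ¾) + 6) + 4) = 12 + 3*((3/2 + 6) + 4) = 12 + 3*(15/2 + 4) = 12 + 3*(23/2) = 12 + 69/2 = 93/2 ≈ 46.500)
f*d(t) + L = 121*(93/2)²/2 - 123 = (121/2)*(8649/4) - 123 = 1046529/8 - 123 = 1045545/8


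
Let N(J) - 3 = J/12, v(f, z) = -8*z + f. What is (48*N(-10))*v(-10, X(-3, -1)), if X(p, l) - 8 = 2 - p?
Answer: -11856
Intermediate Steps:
X(p, l) = 10 - p (X(p, l) = 8 + (2 - p) = 10 - p)
v(f, z) = f - 8*z
N(J) = 3 + J/12
(48*N(-10))*v(-10, X(-3, -1)) = (48*(3 + (1/12)*(-10)))*(-10 - 8*(10 - 1*(-3))) = (48*(3 - ⅚))*(-10 - 8*(10 + 3)) = (48*(13/6))*(-10 - 8*13) = 104*(-10 - 104) = 104*(-114) = -11856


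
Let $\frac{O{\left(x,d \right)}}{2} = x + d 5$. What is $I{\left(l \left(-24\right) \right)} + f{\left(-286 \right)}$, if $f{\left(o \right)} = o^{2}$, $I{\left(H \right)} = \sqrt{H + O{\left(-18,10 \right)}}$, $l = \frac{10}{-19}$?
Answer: $81796 + \frac{4 \sqrt{1729}}{19} \approx 81805.0$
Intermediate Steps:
$O{\left(x,d \right)} = 2 x + 10 d$ ($O{\left(x,d \right)} = 2 \left(x + d 5\right) = 2 \left(x + 5 d\right) = 2 x + 10 d$)
$l = - \frac{10}{19}$ ($l = 10 \left(- \frac{1}{19}\right) = - \frac{10}{19} \approx -0.52632$)
$I{\left(H \right)} = \sqrt{64 + H}$ ($I{\left(H \right)} = \sqrt{H + \left(2 \left(-18\right) + 10 \cdot 10\right)} = \sqrt{H + \left(-36 + 100\right)} = \sqrt{H + 64} = \sqrt{64 + H}$)
$I{\left(l \left(-24\right) \right)} + f{\left(-286 \right)} = \sqrt{64 - - \frac{240}{19}} + \left(-286\right)^{2} = \sqrt{64 + \frac{240}{19}} + 81796 = \sqrt{\frac{1456}{19}} + 81796 = \frac{4 \sqrt{1729}}{19} + 81796 = 81796 + \frac{4 \sqrt{1729}}{19}$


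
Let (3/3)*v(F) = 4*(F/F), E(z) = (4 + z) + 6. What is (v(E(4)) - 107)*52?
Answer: -5356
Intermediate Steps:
E(z) = 10 + z
v(F) = 4 (v(F) = 4*(F/F) = 4*1 = 4)
(v(E(4)) - 107)*52 = (4 - 107)*52 = -103*52 = -5356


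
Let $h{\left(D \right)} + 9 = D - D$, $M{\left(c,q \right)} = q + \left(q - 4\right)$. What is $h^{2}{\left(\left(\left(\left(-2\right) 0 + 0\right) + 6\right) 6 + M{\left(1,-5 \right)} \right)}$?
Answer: $81$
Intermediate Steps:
$M{\left(c,q \right)} = -4 + 2 q$ ($M{\left(c,q \right)} = q + \left(-4 + q\right) = -4 + 2 q$)
$h{\left(D \right)} = -9$ ($h{\left(D \right)} = -9 + \left(D - D\right) = -9 + 0 = -9$)
$h^{2}{\left(\left(\left(\left(-2\right) 0 + 0\right) + 6\right) 6 + M{\left(1,-5 \right)} \right)} = \left(-9\right)^{2} = 81$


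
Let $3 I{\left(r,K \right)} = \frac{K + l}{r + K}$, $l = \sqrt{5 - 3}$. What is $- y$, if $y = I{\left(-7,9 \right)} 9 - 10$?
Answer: $- \frac{7}{2} - \frac{3 \sqrt{2}}{2} \approx -5.6213$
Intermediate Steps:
$l = \sqrt{2} \approx 1.4142$
$I{\left(r,K \right)} = \frac{K + \sqrt{2}}{3 \left(K + r\right)}$ ($I{\left(r,K \right)} = \frac{\left(K + \sqrt{2}\right) \frac{1}{r + K}}{3} = \frac{\left(K + \sqrt{2}\right) \frac{1}{K + r}}{3} = \frac{\frac{1}{K + r} \left(K + \sqrt{2}\right)}{3} = \frac{K + \sqrt{2}}{3 \left(K + r\right)}$)
$y = \frac{7}{2} + \frac{3 \sqrt{2}}{2}$ ($y = \frac{9 + \sqrt{2}}{3 \left(9 - 7\right)} 9 - 10 = \frac{9 + \sqrt{2}}{3 \cdot 2} \cdot 9 - 10 = \frac{1}{3} \cdot \frac{1}{2} \left(9 + \sqrt{2}\right) 9 - 10 = \left(\frac{3}{2} + \frac{\sqrt{2}}{6}\right) 9 - 10 = \left(\frac{27}{2} + \frac{3 \sqrt{2}}{2}\right) - 10 = \frac{7}{2} + \frac{3 \sqrt{2}}{2} \approx 5.6213$)
$- y = - (\frac{7}{2} + \frac{3 \sqrt{2}}{2}) = - \frac{7}{2} - \frac{3 \sqrt{2}}{2}$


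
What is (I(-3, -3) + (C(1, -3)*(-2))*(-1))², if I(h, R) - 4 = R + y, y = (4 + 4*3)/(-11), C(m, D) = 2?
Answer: 1521/121 ≈ 12.570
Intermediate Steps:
y = -16/11 (y = (4 + 12)*(-1/11) = 16*(-1/11) = -16/11 ≈ -1.4545)
I(h, R) = 28/11 + R (I(h, R) = 4 + (R - 16/11) = 4 + (-16/11 + R) = 28/11 + R)
(I(-3, -3) + (C(1, -3)*(-2))*(-1))² = ((28/11 - 3) + (2*(-2))*(-1))² = (-5/11 - 4*(-1))² = (-5/11 + 4)² = (39/11)² = 1521/121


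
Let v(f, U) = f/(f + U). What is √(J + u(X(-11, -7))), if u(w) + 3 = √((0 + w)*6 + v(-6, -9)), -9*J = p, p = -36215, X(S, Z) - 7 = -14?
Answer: 2*√(226175 + 45*I*√65)/15 ≈ 63.411 + 0.050858*I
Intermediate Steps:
X(S, Z) = -7 (X(S, Z) = 7 - 14 = -7)
v(f, U) = f/(U + f)
J = 36215/9 (J = -⅑*(-36215) = 36215/9 ≈ 4023.9)
u(w) = -3 + √(⅖ + 6*w) (u(w) = -3 + √((0 + w)*6 - 6/(-9 - 6)) = -3 + √(w*6 - 6/(-15)) = -3 + √(6*w - 6*(-1/15)) = -3 + √(6*w + ⅖) = -3 + √(⅖ + 6*w))
√(J + u(X(-11, -7))) = √(36215/9 + (-3 + √(10 + 150*(-7))/5)) = √(36215/9 + (-3 + √(10 - 1050)/5)) = √(36215/9 + (-3 + √(-1040)/5)) = √(36215/9 + (-3 + (4*I*√65)/5)) = √(36215/9 + (-3 + 4*I*√65/5)) = √(36188/9 + 4*I*√65/5)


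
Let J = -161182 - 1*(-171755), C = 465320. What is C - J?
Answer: 454747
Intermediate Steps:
J = 10573 (J = -161182 + 171755 = 10573)
C - J = 465320 - 1*10573 = 465320 - 10573 = 454747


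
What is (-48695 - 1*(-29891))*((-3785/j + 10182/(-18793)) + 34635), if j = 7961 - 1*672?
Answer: -89210545152498768/136982177 ≈ -6.5126e+8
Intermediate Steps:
j = 7289 (j = 7961 - 672 = 7289)
(-48695 - 1*(-29891))*((-3785/j + 10182/(-18793)) + 34635) = (-48695 - 1*(-29891))*((-3785/7289 + 10182/(-18793)) + 34635) = (-48695 + 29891)*((-3785*1/7289 + 10182*(-1/18793)) + 34635) = -18804*((-3785/7289 - 10182/18793) + 34635) = -18804*(-145348103/136982177 + 34635) = -18804*4744232352292/136982177 = -89210545152498768/136982177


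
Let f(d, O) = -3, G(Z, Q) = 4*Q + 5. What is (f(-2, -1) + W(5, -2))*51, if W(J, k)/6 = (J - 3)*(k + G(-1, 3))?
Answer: 9027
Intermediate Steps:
G(Z, Q) = 5 + 4*Q
W(J, k) = 6*(-3 + J)*(17 + k) (W(J, k) = 6*((J - 3)*(k + (5 + 4*3))) = 6*((-3 + J)*(k + (5 + 12))) = 6*((-3 + J)*(k + 17)) = 6*((-3 + J)*(17 + k)) = 6*(-3 + J)*(17 + k))
(f(-2, -1) + W(5, -2))*51 = (-3 + (-306 - 18*(-2) + 102*5 + 6*5*(-2)))*51 = (-3 + (-306 + 36 + 510 - 60))*51 = (-3 + 180)*51 = 177*51 = 9027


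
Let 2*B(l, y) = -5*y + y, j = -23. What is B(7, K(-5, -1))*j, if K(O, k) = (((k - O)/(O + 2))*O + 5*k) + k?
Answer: 92/3 ≈ 30.667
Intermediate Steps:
K(O, k) = 6*k + O*(k - O)/(2 + O) (K(O, k) = (((k - O)/(2 + O))*O + 5*k) + k = (O*(k - O)/(2 + O) + 5*k) + k = (5*k + O*(k - O)/(2 + O)) + k = 6*k + O*(k - O)/(2 + O))
B(l, y) = -2*y (B(l, y) = (-5*y + y)/2 = (-4*y)/2 = -2*y)
B(7, K(-5, -1))*j = -2*(-1*(-5)² + 12*(-1) + 7*(-5)*(-1))/(2 - 5)*(-23) = -2*(-1*25 - 12 + 35)/(-3)*(-23) = -(-2)*(-25 - 12 + 35)/3*(-23) = -(-2)*(-2)/3*(-23) = -2*⅔*(-23) = -4/3*(-23) = 92/3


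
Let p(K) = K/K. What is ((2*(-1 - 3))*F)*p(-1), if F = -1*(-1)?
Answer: -8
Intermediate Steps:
p(K) = 1
F = 1
((2*(-1 - 3))*F)*p(-1) = ((2*(-1 - 3))*1)*1 = ((2*(-4))*1)*1 = -8*1*1 = -8*1 = -8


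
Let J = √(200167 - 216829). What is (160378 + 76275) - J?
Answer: 236653 - I*√16662 ≈ 2.3665e+5 - 129.08*I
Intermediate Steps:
J = I*√16662 (J = √(-16662) = I*√16662 ≈ 129.08*I)
(160378 + 76275) - J = (160378 + 76275) - I*√16662 = 236653 - I*√16662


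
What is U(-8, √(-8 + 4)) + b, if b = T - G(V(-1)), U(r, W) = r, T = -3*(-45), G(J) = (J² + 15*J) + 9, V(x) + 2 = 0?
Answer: 144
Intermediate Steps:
V(x) = -2 (V(x) = -2 + 0 = -2)
G(J) = 9 + J² + 15*J
T = 135
b = 152 (b = 135 - (9 + (-2)² + 15*(-2)) = 135 - (9 + 4 - 30) = 135 - 1*(-17) = 135 + 17 = 152)
U(-8, √(-8 + 4)) + b = -8 + 152 = 144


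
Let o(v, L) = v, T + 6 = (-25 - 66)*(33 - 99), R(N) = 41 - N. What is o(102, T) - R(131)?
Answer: 192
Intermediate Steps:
T = 6000 (T = -6 + (-25 - 66)*(33 - 99) = -6 - 91*(-66) = -6 + 6006 = 6000)
o(102, T) - R(131) = 102 - (41 - 1*131) = 102 - (41 - 131) = 102 - 1*(-90) = 102 + 90 = 192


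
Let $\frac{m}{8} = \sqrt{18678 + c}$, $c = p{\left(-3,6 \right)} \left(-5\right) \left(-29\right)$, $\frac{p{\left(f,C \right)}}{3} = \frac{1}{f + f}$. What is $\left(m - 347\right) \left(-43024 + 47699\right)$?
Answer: $-1622225 + 18700 \sqrt{74422} \approx 3.4792 \cdot 10^{6}$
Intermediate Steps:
$p{\left(f,C \right)} = \frac{3}{2 f}$ ($p{\left(f,C \right)} = \frac{3}{f + f} = \frac{3}{2 f}$)
$c = - \frac{145}{2}$ ($c = \frac{3}{2 \left(-3\right)} \left(-5\right) \left(-29\right) = \frac{3}{2} \left(- \frac{1}{3}\right) \left(-5\right) \left(-29\right) = \left(- \frac{1}{2}\right) \left(-5\right) \left(-29\right) = \frac{5}{2} \left(-29\right) = - \frac{145}{2} \approx -72.5$)
$m = 4 \sqrt{74422}$ ($m = 8 \sqrt{18678 - \frac{145}{2}} = 8 \sqrt{\frac{37211}{2}} = 8 \frac{\sqrt{74422}}{2} = 4 \sqrt{74422} \approx 1091.2$)
$\left(m - 347\right) \left(-43024 + 47699\right) = \left(4 \sqrt{74422} - 347\right) \left(-43024 + 47699\right) = \left(4 \sqrt{74422} - 347\right) 4675 = \left(-347 + 4 \sqrt{74422}\right) 4675 = -1622225 + 18700 \sqrt{74422}$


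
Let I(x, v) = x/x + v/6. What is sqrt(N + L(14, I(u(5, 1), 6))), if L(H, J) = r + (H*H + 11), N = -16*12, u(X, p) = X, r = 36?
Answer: sqrt(51) ≈ 7.1414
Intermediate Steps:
I(x, v) = 1 + v/6 (I(x, v) = 1 + v*(1/6) = 1 + v/6)
N = -192
L(H, J) = 47 + H**2 (L(H, J) = 36 + (H*H + 11) = 36 + (H**2 + 11) = 36 + (11 + H**2) = 47 + H**2)
sqrt(N + L(14, I(u(5, 1), 6))) = sqrt(-192 + (47 + 14**2)) = sqrt(-192 + (47 + 196)) = sqrt(-192 + 243) = sqrt(51)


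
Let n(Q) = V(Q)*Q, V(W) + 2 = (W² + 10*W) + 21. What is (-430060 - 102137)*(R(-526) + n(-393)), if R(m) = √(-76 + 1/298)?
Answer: 31485537690498 - 532197*I*√6748806/298 ≈ 3.1486e+13 - 4.6395e+6*I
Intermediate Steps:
V(W) = 19 + W² + 10*W (V(W) = -2 + ((W² + 10*W) + 21) = -2 + (21 + W² + 10*W) = 19 + W² + 10*W)
n(Q) = Q*(19 + Q² + 10*Q) (n(Q) = (19 + Q² + 10*Q)*Q = Q*(19 + Q² + 10*Q))
R(m) = I*√6748806/298 (R(m) = √(-76 + 1/298) = √(-22647/298) = I*√6748806/298)
(-430060 - 102137)*(R(-526) + n(-393)) = (-430060 - 102137)*(I*√6748806/298 - 393*(19 + (-393)² + 10*(-393))) = -532197*(I*√6748806/298 - 393*(19 + 154449 - 3930)) = -532197*(I*√6748806/298 - 393*150538) = -532197*(I*√6748806/298 - 59161434) = -532197*(-59161434 + I*√6748806/298) = 31485537690498 - 532197*I*√6748806/298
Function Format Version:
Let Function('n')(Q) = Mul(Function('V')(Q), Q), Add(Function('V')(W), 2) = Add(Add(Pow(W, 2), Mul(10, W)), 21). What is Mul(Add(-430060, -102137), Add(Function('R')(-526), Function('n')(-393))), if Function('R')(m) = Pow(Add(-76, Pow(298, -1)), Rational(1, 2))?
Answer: Add(31485537690498, Mul(Rational(-532197, 298), I, Pow(6748806, Rational(1, 2)))) ≈ Add(3.1486e+13, Mul(-4.6395e+6, I))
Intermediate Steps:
Function('V')(W) = Add(19, Pow(W, 2), Mul(10, W)) (Function('V')(W) = Add(-2, Add(Add(Pow(W, 2), Mul(10, W)), 21)) = Add(-2, Add(21, Pow(W, 2), Mul(10, W))) = Add(19, Pow(W, 2), Mul(10, W)))
Function('n')(Q) = Mul(Q, Add(19, Pow(Q, 2), Mul(10, Q))) (Function('n')(Q) = Mul(Add(19, Pow(Q, 2), Mul(10, Q)), Q) = Mul(Q, Add(19, Pow(Q, 2), Mul(10, Q))))
Function('R')(m) = Mul(Rational(1, 298), I, Pow(6748806, Rational(1, 2))) (Function('R')(m) = Pow(Add(-76, Rational(1, 298)), Rational(1, 2)) = Pow(Rational(-22647, 298), Rational(1, 2)) = Mul(Rational(1, 298), I, Pow(6748806, Rational(1, 2))))
Mul(Add(-430060, -102137), Add(Function('R')(-526), Function('n')(-393))) = Mul(Add(-430060, -102137), Add(Mul(Rational(1, 298), I, Pow(6748806, Rational(1, 2))), Mul(-393, Add(19, Pow(-393, 2), Mul(10, -393))))) = Mul(-532197, Add(Mul(Rational(1, 298), I, Pow(6748806, Rational(1, 2))), Mul(-393, Add(19, 154449, -3930)))) = Mul(-532197, Add(Mul(Rational(1, 298), I, Pow(6748806, Rational(1, 2))), Mul(-393, 150538))) = Mul(-532197, Add(Mul(Rational(1, 298), I, Pow(6748806, Rational(1, 2))), -59161434)) = Mul(-532197, Add(-59161434, Mul(Rational(1, 298), I, Pow(6748806, Rational(1, 2))))) = Add(31485537690498, Mul(Rational(-532197, 298), I, Pow(6748806, Rational(1, 2))))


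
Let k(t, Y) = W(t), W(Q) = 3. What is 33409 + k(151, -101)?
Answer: 33412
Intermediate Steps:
k(t, Y) = 3
33409 + k(151, -101) = 33409 + 3 = 33412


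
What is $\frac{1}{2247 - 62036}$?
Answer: $- \frac{1}{59789} \approx -1.6725 \cdot 10^{-5}$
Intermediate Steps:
$\frac{1}{2247 - 62036} = \frac{1}{-59789} = - \frac{1}{59789}$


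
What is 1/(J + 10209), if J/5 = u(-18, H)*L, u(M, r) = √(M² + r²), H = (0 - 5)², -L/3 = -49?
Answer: -3403/136149948 + 245*√949/136149948 ≈ 3.0440e-5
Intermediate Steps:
L = 147 (L = -3*(-49) = 147)
H = 25 (H = (-5)² = 25)
J = 735*√949 (J = 5*(√((-18)² + 25²)*147) = 5*(√(324 + 625)*147) = 5*(√949*147) = 5*(147*√949) = 735*√949 ≈ 22642.)
1/(J + 10209) = 1/(735*√949 + 10209) = 1/(10209 + 735*√949)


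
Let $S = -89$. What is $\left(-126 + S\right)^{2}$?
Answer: $46225$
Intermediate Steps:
$\left(-126 + S\right)^{2} = \left(-126 - 89\right)^{2} = \left(-215\right)^{2} = 46225$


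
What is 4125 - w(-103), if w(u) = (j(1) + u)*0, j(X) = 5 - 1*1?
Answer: 4125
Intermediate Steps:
j(X) = 4 (j(X) = 5 - 1 = 4)
w(u) = 0 (w(u) = (4 + u)*0 = 0)
4125 - w(-103) = 4125 - 1*0 = 4125 + 0 = 4125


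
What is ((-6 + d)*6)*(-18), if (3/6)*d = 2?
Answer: 216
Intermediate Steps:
d = 4 (d = 2*2 = 4)
((-6 + d)*6)*(-18) = ((-6 + 4)*6)*(-18) = -2*6*(-18) = -12*(-18) = 216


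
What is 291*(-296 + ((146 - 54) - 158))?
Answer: -105342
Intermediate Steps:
291*(-296 + ((146 - 54) - 158)) = 291*(-296 + (92 - 158)) = 291*(-296 - 66) = 291*(-362) = -105342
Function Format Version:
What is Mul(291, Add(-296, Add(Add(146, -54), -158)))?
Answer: -105342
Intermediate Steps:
Mul(291, Add(-296, Add(Add(146, -54), -158))) = Mul(291, Add(-296, Add(92, -158))) = Mul(291, Add(-296, -66)) = Mul(291, -362) = -105342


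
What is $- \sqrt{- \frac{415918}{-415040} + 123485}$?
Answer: $- \frac{\sqrt{332366822612230}}{51880} \approx -351.41$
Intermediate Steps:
$- \sqrt{- \frac{415918}{-415040} + 123485} = - \sqrt{\left(-415918\right) \left(- \frac{1}{415040}\right) + 123485} = - \sqrt{\frac{207959}{207520} + 123485} = - \sqrt{\frac{25625815159}{207520}} = - \frac{\sqrt{332366822612230}}{51880}$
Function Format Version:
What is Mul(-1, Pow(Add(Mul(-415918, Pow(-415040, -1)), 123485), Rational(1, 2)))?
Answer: Mul(Rational(-1, 51880), Pow(332366822612230, Rational(1, 2))) ≈ -351.41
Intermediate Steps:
Mul(-1, Pow(Add(Mul(-415918, Pow(-415040, -1)), 123485), Rational(1, 2))) = Mul(-1, Pow(Add(Mul(-415918, Rational(-1, 415040)), 123485), Rational(1, 2))) = Mul(-1, Pow(Add(Rational(207959, 207520), 123485), Rational(1, 2))) = Mul(-1, Pow(Rational(25625815159, 207520), Rational(1, 2))) = Mul(-1, Mul(Rational(1, 51880), Pow(332366822612230, Rational(1, 2)))) = Mul(Rational(-1, 51880), Pow(332366822612230, Rational(1, 2)))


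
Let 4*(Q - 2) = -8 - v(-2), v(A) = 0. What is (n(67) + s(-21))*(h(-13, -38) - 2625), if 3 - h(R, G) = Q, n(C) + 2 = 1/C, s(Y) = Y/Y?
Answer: 173052/67 ≈ 2582.9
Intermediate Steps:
s(Y) = 1
Q = 0 (Q = 2 + (-8 - 1*0)/4 = 2 + (-8 + 0)/4 = 2 + (¼)*(-8) = 2 - 2 = 0)
n(C) = -2 + 1/C
h(R, G) = 3 (h(R, G) = 3 - 1*0 = 3 + 0 = 3)
(n(67) + s(-21))*(h(-13, -38) - 2625) = ((-2 + 1/67) + 1)*(3 - 2625) = ((-2 + 1/67) + 1)*(-2622) = (-133/67 + 1)*(-2622) = -66/67*(-2622) = 173052/67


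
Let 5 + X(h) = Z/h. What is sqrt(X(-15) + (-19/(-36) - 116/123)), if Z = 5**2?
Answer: I*sqrt(428573)/246 ≈ 2.6612*I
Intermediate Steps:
Z = 25
X(h) = -5 + 25/h
sqrt(X(-15) + (-19/(-36) - 116/123)) = sqrt((-5 + 25/(-15)) + (-19/(-36) - 116/123)) = sqrt((-5 + 25*(-1/15)) + (-19*(-1/36) - 116*1/123)) = sqrt((-5 - 5/3) + (19/36 - 116/123)) = sqrt(-20/3 - 613/1476) = sqrt(-10453/1476) = I*sqrt(428573)/246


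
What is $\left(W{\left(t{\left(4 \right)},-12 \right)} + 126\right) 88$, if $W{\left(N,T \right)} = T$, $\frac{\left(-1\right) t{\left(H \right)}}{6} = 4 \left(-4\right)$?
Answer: $10032$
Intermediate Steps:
$t{\left(H \right)} = 96$ ($t{\left(H \right)} = - 6 \cdot 4 \left(-4\right) = \left(-6\right) \left(-16\right) = 96$)
$\left(W{\left(t{\left(4 \right)},-12 \right)} + 126\right) 88 = \left(-12 + 126\right) 88 = 114 \cdot 88 = 10032$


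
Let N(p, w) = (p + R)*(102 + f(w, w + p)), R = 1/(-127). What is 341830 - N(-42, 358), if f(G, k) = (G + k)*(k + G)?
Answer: 2467519040/127 ≈ 1.9429e+7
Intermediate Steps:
f(G, k) = (G + k)² (f(G, k) = (G + k)*(G + k) = (G + k)²)
R = -1/127 ≈ -0.0078740
N(p, w) = (102 + (p + 2*w)²)*(-1/127 + p) (N(p, w) = (p - 1/127)*(102 + (w + (w + p))²) = (-1/127 + p)*(102 + (w + (p + w))²) = (-1/127 + p)*(102 + (p + 2*w)²) = (102 + (p + 2*w)²)*(-1/127 + p))
341830 - N(-42, 358) = 341830 - (-102/127 + 102*(-42) - (-42 + 2*358)²/127 - 42*(-42 + 2*358)²) = 341830 - (-102/127 - 4284 - (-42 + 716)²/127 - 42*(-42 + 716)²) = 341830 - (-102/127 - 4284 - 1/127*674² - 42*674²) = 341830 - (-102/127 - 4284 - 1/127*454276 - 42*454276) = 341830 - (-102/127 - 4284 - 454276/127 - 19079592) = 341830 - 1*(-2424106630/127) = 341830 + 2424106630/127 = 2467519040/127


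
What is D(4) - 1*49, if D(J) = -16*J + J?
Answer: -109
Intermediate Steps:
D(J) = -15*J
D(4) - 1*49 = -15*4 - 1*49 = -60 - 49 = -109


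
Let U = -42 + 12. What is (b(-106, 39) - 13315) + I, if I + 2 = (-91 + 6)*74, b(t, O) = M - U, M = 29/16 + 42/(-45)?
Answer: -4698269/240 ≈ -19576.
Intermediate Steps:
U = -30
M = 211/240 (M = 29*(1/16) + 42*(-1/45) = 29/16 - 14/15 = 211/240 ≈ 0.87917)
b(t, O) = 7411/240 (b(t, O) = 211/240 - 1*(-30) = 211/240 + 30 = 7411/240)
I = -6292 (I = -2 + (-91 + 6)*74 = -2 - 85*74 = -2 - 6290 = -6292)
(b(-106, 39) - 13315) + I = (7411/240 - 13315) - 6292 = -3188189/240 - 6292 = -4698269/240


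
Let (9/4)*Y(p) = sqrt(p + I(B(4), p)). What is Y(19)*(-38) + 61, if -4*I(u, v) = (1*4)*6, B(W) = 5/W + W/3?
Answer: 61 - 152*sqrt(13)/9 ≈ 0.10625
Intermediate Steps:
B(W) = 5/W + W/3 (B(W) = 5/W + W*(1/3) = 5/W + W/3)
I(u, v) = -6 (I(u, v) = -1*4*6/4 = -6)
Y(p) = 4*sqrt(-6 + p)/9 (Y(p) = 4*sqrt(p - 6)/9 = 4*sqrt(-6 + p)/9)
Y(19)*(-38) + 61 = (4*sqrt(-6 + 19)/9)*(-38) + 61 = (4*sqrt(13)/9)*(-38) + 61 = -152*sqrt(13)/9 + 61 = 61 - 152*sqrt(13)/9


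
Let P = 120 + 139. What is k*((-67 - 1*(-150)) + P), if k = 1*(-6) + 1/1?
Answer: -1710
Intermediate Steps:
k = -5 (k = -6 + 1 = -5)
P = 259
k*((-67 - 1*(-150)) + P) = -5*((-67 - 1*(-150)) + 259) = -5*((-67 + 150) + 259) = -5*(83 + 259) = -5*342 = -1710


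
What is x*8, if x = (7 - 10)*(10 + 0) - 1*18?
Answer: -384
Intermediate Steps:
x = -48 (x = -3*10 - 18 = -30 - 18 = -48)
x*8 = -48*8 = -384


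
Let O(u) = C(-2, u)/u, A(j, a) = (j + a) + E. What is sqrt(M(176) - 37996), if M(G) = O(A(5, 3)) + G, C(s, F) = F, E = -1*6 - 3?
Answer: I*sqrt(37819) ≈ 194.47*I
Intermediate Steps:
E = -9 (E = -6 - 3 = -9)
A(j, a) = -9 + a + j (A(j, a) = (j + a) - 9 = (a + j) - 9 = -9 + a + j)
O(u) = 1 (O(u) = u/u = 1)
M(G) = 1 + G
sqrt(M(176) - 37996) = sqrt((1 + 176) - 37996) = sqrt(177 - 37996) = sqrt(-37819) = I*sqrt(37819)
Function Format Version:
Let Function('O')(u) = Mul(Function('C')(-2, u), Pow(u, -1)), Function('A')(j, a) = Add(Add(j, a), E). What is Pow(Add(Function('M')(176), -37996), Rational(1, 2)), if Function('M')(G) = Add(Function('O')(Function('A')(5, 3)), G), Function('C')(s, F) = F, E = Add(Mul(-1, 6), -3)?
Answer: Mul(I, Pow(37819, Rational(1, 2))) ≈ Mul(194.47, I)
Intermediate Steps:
E = -9 (E = Add(-6, -3) = -9)
Function('A')(j, a) = Add(-9, a, j) (Function('A')(j, a) = Add(Add(j, a), -9) = Add(Add(a, j), -9) = Add(-9, a, j))
Function('O')(u) = 1 (Function('O')(u) = Mul(u, Pow(u, -1)) = 1)
Function('M')(G) = Add(1, G)
Pow(Add(Function('M')(176), -37996), Rational(1, 2)) = Pow(Add(Add(1, 176), -37996), Rational(1, 2)) = Pow(Add(177, -37996), Rational(1, 2)) = Pow(-37819, Rational(1, 2)) = Mul(I, Pow(37819, Rational(1, 2)))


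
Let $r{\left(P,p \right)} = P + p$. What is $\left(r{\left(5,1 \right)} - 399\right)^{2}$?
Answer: $154449$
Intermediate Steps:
$\left(r{\left(5,1 \right)} - 399\right)^{2} = \left(\left(5 + 1\right) - 399\right)^{2} = \left(6 - 399\right)^{2} = \left(-393\right)^{2} = 154449$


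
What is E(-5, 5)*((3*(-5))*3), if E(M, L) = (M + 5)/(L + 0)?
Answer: 0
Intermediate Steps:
E(M, L) = (5 + M)/L
E(-5, 5)*((3*(-5))*3) = ((5 - 5)/5)*((3*(-5))*3) = ((⅕)*0)*(-15*3) = 0*(-45) = 0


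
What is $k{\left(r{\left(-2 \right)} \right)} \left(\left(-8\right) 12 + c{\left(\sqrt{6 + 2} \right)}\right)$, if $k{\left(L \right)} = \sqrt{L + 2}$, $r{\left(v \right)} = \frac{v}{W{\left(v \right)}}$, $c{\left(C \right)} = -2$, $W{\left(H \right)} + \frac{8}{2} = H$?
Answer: $- \frac{98 \sqrt{21}}{3} \approx -149.7$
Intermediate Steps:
$W{\left(H \right)} = -4 + H$
$r{\left(v \right)} = \frac{v}{-4 + v}$
$k{\left(L \right)} = \sqrt{2 + L}$
$k{\left(r{\left(-2 \right)} \right)} \left(\left(-8\right) 12 + c{\left(\sqrt{6 + 2} \right)}\right) = \sqrt{2 - \frac{2}{-4 - 2}} \left(\left(-8\right) 12 - 2\right) = \sqrt{2 - \frac{2}{-6}} \left(-96 - 2\right) = \sqrt{2 - - \frac{1}{3}} \left(-98\right) = \sqrt{2 + \frac{1}{3}} \left(-98\right) = \sqrt{\frac{7}{3}} \left(-98\right) = \frac{\sqrt{21}}{3} \left(-98\right) = - \frac{98 \sqrt{21}}{3}$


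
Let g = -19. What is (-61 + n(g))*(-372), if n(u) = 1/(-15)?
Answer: 113584/5 ≈ 22717.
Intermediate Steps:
n(u) = -1/15
(-61 + n(g))*(-372) = (-61 - 1/15)*(-372) = -916/15*(-372) = 113584/5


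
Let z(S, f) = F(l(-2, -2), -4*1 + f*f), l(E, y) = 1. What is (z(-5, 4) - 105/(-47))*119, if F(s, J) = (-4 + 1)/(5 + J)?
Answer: 11508/47 ≈ 244.85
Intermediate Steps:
F(s, J) = -3/(5 + J)
z(S, f) = -3/(1 + f**2) (z(S, f) = -3/(5 + (-4*1 + f*f)) = -3/(5 + (-4 + f**2)) = -3/(1 + f**2))
(z(-5, 4) - 105/(-47))*119 = (-3/(1 + 4**2) - 105/(-47))*119 = (-3/(1 + 16) - 105*(-1/47))*119 = (-3/17 + 105/47)*119 = (1644/799)*119 = 11508/47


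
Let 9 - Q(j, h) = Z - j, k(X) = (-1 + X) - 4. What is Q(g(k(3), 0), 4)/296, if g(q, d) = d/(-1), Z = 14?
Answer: -5/296 ≈ -0.016892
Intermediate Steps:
k(X) = -5 + X
g(q, d) = -d (g(q, d) = d*(-1) = -d)
Q(j, h) = -5 + j (Q(j, h) = 9 - (14 - j) = 9 + (-14 + j) = -5 + j)
Q(g(k(3), 0), 4)/296 = (-5 - 1*0)/296 = (-5 + 0)*(1/296) = -5*1/296 = -5/296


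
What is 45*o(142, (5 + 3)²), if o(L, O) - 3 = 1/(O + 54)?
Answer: 15975/118 ≈ 135.38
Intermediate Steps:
o(L, O) = 3 + 1/(54 + O) (o(L, O) = 3 + 1/(O + 54) = 3 + 1/(54 + O))
45*o(142, (5 + 3)²) = 45*((163 + 3*(5 + 3)²)/(54 + (5 + 3)²)) = 45*((163 + 3*8²)/(54 + 8²)) = 45*((163 + 3*64)/(54 + 64)) = 45*((163 + 192)/118) = 45*((1/118)*355) = 45*(355/118) = 15975/118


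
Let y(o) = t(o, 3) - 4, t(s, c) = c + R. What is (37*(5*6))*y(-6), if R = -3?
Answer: -4440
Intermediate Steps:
t(s, c) = -3 + c (t(s, c) = c - 3 = -3 + c)
y(o) = -4 (y(o) = (-3 + 3) - 4 = 0 - 4 = -4)
(37*(5*6))*y(-6) = (37*(5*6))*(-4) = (37*30)*(-4) = 1110*(-4) = -4440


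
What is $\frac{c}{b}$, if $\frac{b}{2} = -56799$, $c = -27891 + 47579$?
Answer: $- \frac{9844}{56799} \approx -0.17331$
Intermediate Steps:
$c = 19688$
$b = -113598$ ($b = 2 \left(-56799\right) = -113598$)
$\frac{c}{b} = \frac{19688}{-113598} = 19688 \left(- \frac{1}{113598}\right) = - \frac{9844}{56799}$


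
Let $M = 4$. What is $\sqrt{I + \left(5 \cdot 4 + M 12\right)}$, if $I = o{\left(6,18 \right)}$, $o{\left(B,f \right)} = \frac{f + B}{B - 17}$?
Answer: $\frac{2 \sqrt{1991}}{11} \approx 8.1128$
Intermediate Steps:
$o{\left(B,f \right)} = \frac{B + f}{-17 + B}$
$I = - \frac{24}{11}$ ($I = \frac{6 + 18}{-17 + 6} = \frac{1}{-11} \cdot 24 = \left(- \frac{1}{11}\right) 24 = - \frac{24}{11} \approx -2.1818$)
$\sqrt{I + \left(5 \cdot 4 + M 12\right)} = \sqrt{- \frac{24}{11} + \left(5 \cdot 4 + 4 \cdot 12\right)} = \sqrt{- \frac{24}{11} + \left(20 + 48\right)} = \sqrt{- \frac{24}{11} + 68} = \sqrt{\frac{724}{11}} = \frac{2 \sqrt{1991}}{11}$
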